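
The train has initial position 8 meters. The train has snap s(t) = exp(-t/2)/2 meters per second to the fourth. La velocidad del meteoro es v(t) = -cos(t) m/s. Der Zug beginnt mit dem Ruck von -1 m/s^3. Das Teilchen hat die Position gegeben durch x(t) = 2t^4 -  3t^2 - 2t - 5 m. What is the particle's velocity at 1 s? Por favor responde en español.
Para resolver esto, necesitamos tomar 1 derivada de nuestra ecuación de la posición x(t) = 2·t^4 - 3·t^2 - 2·t - 5. Tomando d/dt de x(t), encontramos v(t) = 8·t^3 - 6·t - 2. Usando v(t) = 8·t^3 - 6·t - 2 y sustituyendo t = 1, encontramos v = 0.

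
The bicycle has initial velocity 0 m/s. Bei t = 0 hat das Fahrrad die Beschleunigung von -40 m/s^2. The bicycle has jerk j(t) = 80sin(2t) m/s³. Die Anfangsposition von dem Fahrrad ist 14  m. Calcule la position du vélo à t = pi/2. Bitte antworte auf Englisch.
To find the answer, we compute 3 antiderivatives of j(t) = 80·sin(2·t). Integrating jerk and using the initial condition a(0) = -40, we get a(t) = -40·cos(2·t). Finding the antiderivative of a(t) and using v(0) = 0: v(t) = -20·sin(2·t). The antiderivative of velocity is position. Using x(0) = 14, we get x(t) = 10·cos(2·t) + 4. We have position x(t) = 10·cos(2·t) + 4. Substituting t = pi/2: x(pi/2) = -6.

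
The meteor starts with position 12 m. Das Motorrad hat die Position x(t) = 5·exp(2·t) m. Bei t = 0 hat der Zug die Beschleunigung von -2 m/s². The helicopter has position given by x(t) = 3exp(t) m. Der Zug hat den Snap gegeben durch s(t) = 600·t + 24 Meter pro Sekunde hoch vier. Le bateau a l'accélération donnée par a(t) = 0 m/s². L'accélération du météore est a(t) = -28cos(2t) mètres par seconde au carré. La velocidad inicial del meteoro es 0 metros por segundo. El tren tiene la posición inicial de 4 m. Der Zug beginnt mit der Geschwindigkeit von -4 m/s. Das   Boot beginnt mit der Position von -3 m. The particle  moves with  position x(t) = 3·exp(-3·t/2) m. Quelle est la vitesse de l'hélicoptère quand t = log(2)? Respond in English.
To solve this, we need to take 1 derivative of our position equation x(t) = 3·exp(t). The derivative of position gives velocity: v(t) = 3·exp(t). Using v(t) = 3·exp(t) and substituting t = log(2), we find v = 6.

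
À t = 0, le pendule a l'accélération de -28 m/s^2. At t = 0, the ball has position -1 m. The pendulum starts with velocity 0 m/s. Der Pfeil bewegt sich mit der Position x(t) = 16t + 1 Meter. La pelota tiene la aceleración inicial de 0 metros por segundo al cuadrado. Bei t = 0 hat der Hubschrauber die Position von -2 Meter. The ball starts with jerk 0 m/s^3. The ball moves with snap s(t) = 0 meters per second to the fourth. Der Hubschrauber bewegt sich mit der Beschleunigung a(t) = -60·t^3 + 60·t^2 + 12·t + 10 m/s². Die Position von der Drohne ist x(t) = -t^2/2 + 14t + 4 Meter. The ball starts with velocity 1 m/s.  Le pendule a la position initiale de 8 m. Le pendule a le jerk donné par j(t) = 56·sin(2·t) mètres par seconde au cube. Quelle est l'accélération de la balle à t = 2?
En partant du snap s(t) = 0, nous prenons 2 primitives. La primitive du snap est le jerk. En utilisant j(0) = 0, nous obtenons j(t) = 0. L'intégrale du jerk, avec a(0) = 0, donne l'accélération: a(t) = 0. Nous avons l'accélération a(t) = 0. En substituant t = 2: a(2) = 0.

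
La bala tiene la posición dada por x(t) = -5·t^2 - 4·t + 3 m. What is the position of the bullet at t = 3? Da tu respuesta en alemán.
Wir haben die Position x(t) = -5·t^2 - 4·t + 3. Durch Einsetzen von t = 3: x(3) = -54.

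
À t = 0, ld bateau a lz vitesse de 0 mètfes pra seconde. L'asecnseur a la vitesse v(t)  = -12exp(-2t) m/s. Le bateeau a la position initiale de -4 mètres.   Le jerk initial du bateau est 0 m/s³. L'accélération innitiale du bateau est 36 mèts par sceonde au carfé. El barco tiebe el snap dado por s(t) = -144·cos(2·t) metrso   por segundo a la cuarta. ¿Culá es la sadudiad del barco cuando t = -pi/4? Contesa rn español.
Necesitamos integrar nuestra ecuación del snap s(t) = -144·cos(2·t) 1 vez. Tomando ∫s(t)dt y aplicando j(0) = 0, encontramos j(t) = -72·sin(2·t). De la ecuación de la sacudida j(t) = -72·sin(2·t), sustituimos t = -pi/4 para obtener j = 72.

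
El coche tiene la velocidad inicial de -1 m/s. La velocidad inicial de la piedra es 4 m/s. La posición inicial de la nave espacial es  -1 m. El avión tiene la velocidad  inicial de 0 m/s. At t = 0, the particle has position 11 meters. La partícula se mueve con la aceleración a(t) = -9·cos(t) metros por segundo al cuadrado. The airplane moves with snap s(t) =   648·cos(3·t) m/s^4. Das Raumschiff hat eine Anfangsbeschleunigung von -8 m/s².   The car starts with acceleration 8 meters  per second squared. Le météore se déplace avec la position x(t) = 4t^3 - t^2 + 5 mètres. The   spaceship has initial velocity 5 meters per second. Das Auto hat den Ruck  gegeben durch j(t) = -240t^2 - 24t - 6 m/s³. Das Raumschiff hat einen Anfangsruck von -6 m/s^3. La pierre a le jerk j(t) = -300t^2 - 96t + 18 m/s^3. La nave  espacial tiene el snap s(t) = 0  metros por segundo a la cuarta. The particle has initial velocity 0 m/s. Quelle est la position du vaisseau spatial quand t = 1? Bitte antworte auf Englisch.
To find the answer, we compute 4 antiderivatives of s(t) = 0. Taking ∫s(t)dt and applying j(0) = -6, we find j(t) = -6. Integrating jerk and using the initial condition a(0) = -8, we get a(t) = -6·t - 8. Taking ∫a(t)dt and applying v(0) = 5, we find v(t) = -3·t^2 - 8·t + 5. Integrating velocity and using the initial condition x(0) = -1, we get x(t) = -t^3 - 4·t^2 + 5·t - 1. We have position x(t) = -t^3 - 4·t^2 + 5·t - 1. Substituting t = 1: x(1) = -1.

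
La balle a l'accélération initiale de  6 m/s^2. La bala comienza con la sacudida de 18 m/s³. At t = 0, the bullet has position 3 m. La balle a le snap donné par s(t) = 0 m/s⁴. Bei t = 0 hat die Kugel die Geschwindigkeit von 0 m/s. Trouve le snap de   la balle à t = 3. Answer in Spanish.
Tenemos el snap s(t) = 0. Sustituyendo t = 3: s(3) = 0.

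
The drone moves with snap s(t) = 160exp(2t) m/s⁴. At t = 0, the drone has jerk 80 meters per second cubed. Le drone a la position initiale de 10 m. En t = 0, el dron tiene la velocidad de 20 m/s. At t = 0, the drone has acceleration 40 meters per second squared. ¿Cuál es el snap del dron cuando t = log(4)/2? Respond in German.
Wir haben den Snap s(t) = 160·exp(2·t). Durch Einsetzen von t = log(4)/2: s(log(4)/2) = 640.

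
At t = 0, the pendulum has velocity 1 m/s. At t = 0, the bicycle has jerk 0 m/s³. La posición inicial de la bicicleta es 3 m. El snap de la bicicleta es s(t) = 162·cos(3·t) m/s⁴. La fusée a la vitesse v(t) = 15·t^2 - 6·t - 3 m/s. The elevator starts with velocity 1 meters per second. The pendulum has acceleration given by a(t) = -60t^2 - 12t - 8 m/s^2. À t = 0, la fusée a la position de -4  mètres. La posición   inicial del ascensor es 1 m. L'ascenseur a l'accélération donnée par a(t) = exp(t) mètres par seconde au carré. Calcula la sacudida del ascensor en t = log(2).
Debemos derivar nuestra ecuación de la aceleración a(t) = exp(t) 1 vez. La derivada de la aceleración da la sacudida: j(t) = exp(t). De la ecuación de la sacudida j(t) = exp(t), sustituimos t = log(2) para obtener j = 2.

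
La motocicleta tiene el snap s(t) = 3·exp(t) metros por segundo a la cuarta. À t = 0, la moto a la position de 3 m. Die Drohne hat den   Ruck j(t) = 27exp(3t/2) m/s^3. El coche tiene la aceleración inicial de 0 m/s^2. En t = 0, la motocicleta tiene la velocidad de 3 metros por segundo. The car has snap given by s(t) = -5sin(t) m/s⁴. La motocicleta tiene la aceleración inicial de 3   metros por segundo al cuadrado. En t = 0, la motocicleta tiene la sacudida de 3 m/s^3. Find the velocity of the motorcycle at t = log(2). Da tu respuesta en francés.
En partant du snap s(t) = 3·exp(t), nous prenons 3 intégrales. En intégrant le snap et en utilisant la condition initiale j(0) = 3, nous obtenons j(t) = 3·exp(t). La primitive du jerk, avec a(0) = 3, donne l'accélération: a(t) = 3·exp(t). L'intégrale de l'accélération est la vitesse. En utilisant v(0) = 3, nous obtenons v(t) = 3·exp(t). En utilisant v(t) = 3·exp(t) et en substituant t = log(2), nous trouvons v = 6.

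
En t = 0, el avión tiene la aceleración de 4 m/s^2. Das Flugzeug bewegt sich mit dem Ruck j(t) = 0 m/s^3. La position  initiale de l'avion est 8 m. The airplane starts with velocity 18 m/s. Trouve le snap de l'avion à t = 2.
En partant du jerk j(t) = 0, nous prenons 1 dérivée. En prenant d/dt de j(t), nous trouvons s(t) = 0. De l'équation du snap s(t) = 0, nous substituons t = 2 pour obtenir s = 0.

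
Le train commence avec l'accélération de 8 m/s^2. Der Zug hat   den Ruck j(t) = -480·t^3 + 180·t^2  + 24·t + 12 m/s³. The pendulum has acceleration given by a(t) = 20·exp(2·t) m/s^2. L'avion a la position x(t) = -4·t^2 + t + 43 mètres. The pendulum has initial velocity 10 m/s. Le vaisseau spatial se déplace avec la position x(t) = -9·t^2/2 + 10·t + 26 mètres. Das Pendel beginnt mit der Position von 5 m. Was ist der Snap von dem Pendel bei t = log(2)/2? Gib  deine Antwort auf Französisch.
Nous devons dériver notre équation de l'accélération a(t) = 20·exp(2·t) 2 fois. En dérivant l'accélération, nous obtenons le jerk: j(t) = 40·exp(2·t). En prenant d/dt de j(t), nous trouvons s(t) = 80·exp(2·t). De l'équation du snap s(t) = 80·exp(2·t), nous substituons t = log(2)/2 pour obtenir s = 160.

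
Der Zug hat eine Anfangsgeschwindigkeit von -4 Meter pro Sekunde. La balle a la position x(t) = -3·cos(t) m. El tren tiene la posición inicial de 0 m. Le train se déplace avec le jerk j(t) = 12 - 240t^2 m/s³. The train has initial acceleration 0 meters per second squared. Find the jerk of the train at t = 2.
Using j(t) = 12 - 240·t^2 and substituting t = 2, we find j = -948.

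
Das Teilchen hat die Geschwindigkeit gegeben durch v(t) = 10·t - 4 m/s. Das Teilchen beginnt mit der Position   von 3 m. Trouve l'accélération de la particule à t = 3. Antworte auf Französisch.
En partant de la vitesse v(t) = 10·t - 4, nous prenons 1 dérivée. En prenant d/dt de v(t), nous trouvons a(t) = 10. Nous avons l'accélération a(t) = 10. En substituant t = 3: a(3) = 10.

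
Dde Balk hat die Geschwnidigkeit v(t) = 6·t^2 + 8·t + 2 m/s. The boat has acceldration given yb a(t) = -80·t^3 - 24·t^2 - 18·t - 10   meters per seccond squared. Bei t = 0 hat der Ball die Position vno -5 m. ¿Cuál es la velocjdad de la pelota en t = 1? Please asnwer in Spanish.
De la ecuación de la velocidad v(t) = 6·t^2 + 8·t + 2, sustituimos t = 1 para obtener v = 16.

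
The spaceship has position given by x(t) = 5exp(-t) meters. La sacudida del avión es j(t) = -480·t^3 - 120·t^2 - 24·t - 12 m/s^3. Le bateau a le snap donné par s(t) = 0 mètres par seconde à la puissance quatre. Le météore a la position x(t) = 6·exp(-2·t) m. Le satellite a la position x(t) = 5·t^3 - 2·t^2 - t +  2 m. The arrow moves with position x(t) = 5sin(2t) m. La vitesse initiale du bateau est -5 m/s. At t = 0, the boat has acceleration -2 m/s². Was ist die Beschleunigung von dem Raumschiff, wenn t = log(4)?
Ausgehend von der Position x(t) = 5·exp(-t), nehmen wir 2 Ableitungen. Die Ableitung von der Position ergibt die Geschwindigkeit: v(t) = -5·exp(-t). Mit d/dt von v(t) finden wir a(t) = 5·exp(-t). Mit a(t) = 5·exp(-t) und Einsetzen von t = log(4), finden wir a = 5/4.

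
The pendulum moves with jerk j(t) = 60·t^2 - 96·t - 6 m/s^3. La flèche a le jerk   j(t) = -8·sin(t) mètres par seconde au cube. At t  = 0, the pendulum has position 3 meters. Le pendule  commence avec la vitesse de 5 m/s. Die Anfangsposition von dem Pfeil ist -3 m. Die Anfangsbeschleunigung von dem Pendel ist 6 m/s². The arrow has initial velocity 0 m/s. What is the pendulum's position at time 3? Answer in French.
Nous devons intégrer notre équation du jerk j(t) = 60·t^2 - 96·t - 6 3 fois. L'intégrale du jerk est l'accélération. En utilisant a(0) = 6, nous obtenons a(t) = 20·t^3 - 48·t^2 - 6·t + 6. En intégrant l'accélération et en utilisant la condition initiale v(0) = 5, nous obtenons v(t) = 5·t^4 - 16·t^3 - 3·t^2 + 6·t + 5. L'intégrale de la vitesse, avec x(0) = 3, donne la position: x(t) = t^5 - 4·t^4 - t^3 + 3·t^2 + 5·t + 3. De l'équation de la position x(t) = t^5 - 4·t^4 - t^3 + 3·t^2 + 5·t + 3, nous substituons t = 3 pour obtenir x = -63.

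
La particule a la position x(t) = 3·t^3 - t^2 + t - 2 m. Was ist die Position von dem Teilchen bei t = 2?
Wir haben die Position x(t) = 3·t^3 - t^2 + t - 2. Durch Einsetzen von t = 2: x(2) = 20.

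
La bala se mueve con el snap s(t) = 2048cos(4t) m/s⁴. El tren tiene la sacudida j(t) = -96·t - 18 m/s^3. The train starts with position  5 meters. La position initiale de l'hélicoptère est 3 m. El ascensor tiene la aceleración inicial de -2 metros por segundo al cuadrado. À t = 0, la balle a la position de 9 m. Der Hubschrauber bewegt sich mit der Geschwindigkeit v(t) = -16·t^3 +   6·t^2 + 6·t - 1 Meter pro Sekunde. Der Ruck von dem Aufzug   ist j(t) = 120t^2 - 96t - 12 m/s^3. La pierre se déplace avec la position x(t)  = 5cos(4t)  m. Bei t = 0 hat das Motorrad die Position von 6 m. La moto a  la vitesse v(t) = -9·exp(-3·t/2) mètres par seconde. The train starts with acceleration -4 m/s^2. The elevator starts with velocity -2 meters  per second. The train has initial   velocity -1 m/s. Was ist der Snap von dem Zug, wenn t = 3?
Ausgehend von dem Ruck j(t) = -96·t - 18, nehmen wir 1 Ableitung. Mit d/dt von j(t) finden wir s(t) = -96. Aus der Gleichung für den Snap s(t) = -96, setzen wir t = 3 ein und erhalten s = -96.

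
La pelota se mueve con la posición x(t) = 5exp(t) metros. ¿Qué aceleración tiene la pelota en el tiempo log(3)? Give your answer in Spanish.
Para resolver esto, necesitamos tomar 2 derivadas de nuestra ecuación de la posición x(t) = 5·exp(t). La derivada de la posición da la velocidad: v(t) = 5·exp(t). Tomando d/dt de v(t), encontramos a(t) = 5·exp(t). De la ecuación de la aceleración a(t) = 5·exp(t), sustituimos t = log(3) para obtener a = 15.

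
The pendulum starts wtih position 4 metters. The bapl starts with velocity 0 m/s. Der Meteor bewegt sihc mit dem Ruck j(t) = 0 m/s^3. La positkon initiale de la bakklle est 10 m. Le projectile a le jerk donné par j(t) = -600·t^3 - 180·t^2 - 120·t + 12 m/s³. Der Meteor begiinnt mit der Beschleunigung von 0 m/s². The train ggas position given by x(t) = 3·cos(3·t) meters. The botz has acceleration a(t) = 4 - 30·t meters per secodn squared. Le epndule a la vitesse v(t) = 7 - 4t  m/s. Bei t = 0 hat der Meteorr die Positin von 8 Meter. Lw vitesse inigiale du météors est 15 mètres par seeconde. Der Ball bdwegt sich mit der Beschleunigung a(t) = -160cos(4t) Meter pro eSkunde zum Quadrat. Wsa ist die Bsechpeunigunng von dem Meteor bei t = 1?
Wir müssen die Stammfunktion unserer Gleichung für den Ruck j(t) = 0 1-mal finden. Durch Integration von dem Ruck und Verwendung der Anfangsbedingung a(0) = 0, erhalten wir a(t) = 0. Mit a(t) = 0 und Einsetzen von t = 1, finden wir a = 0.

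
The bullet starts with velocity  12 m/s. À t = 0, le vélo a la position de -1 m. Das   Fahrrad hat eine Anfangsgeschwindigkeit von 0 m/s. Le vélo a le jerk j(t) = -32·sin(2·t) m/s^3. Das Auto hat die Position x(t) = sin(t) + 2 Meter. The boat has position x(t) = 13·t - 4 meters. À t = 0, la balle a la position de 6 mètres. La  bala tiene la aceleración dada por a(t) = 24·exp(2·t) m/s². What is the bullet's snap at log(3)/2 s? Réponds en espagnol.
Partiendo de la aceleración a(t) = 24·exp(2·t), tomamos 2 derivadas. Derivando la aceleración, obtenemos la sacudida: j(t) = 48·exp(2·t). Tomando d/dt de j(t), encontramos s(t) = 96·exp(2·t). De la ecuación del snap s(t) = 96·exp(2·t), sustituimos t = log(3)/2 para obtener s = 288.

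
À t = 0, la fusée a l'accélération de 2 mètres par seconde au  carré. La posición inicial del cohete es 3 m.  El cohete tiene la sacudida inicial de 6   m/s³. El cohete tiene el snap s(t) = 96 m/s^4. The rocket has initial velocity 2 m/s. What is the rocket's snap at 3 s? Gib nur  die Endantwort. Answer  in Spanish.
La respuesta es 96.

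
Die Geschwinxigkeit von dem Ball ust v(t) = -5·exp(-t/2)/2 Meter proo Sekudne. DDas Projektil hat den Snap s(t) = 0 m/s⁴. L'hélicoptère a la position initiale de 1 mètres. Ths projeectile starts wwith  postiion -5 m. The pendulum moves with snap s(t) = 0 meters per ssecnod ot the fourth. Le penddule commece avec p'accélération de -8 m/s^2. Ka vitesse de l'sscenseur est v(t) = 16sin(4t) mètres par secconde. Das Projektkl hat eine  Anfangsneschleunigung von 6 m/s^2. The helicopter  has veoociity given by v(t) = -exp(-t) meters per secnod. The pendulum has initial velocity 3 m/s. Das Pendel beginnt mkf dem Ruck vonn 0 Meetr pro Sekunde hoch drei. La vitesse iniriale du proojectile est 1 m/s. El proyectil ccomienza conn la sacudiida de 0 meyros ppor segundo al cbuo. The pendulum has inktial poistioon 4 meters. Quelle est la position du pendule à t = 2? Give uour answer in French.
Pour résoudre ceci, nous devons prendre 4 primitives de notre équation du snap s(t) = 0. En intégrant le snap et en utilisant la condition initiale j(0) = 0, nous obtenons j(t) = 0. La primitive du jerk, avec a(0) = -8, donne l'accélération: a(t) = -8. La primitive de l'accélération est la vitesse. En utilisant v(0) = 3, nous obtenons v(t) = 3 - 8·t. La primitive de la vitesse, avec x(0) = 4, donne la position: x(t) = -4·t^2 + 3·t + 4. Nous avons la position x(t) = -4·t^2 + 3·t + 4. En substituant t = 2: x(2) = -6.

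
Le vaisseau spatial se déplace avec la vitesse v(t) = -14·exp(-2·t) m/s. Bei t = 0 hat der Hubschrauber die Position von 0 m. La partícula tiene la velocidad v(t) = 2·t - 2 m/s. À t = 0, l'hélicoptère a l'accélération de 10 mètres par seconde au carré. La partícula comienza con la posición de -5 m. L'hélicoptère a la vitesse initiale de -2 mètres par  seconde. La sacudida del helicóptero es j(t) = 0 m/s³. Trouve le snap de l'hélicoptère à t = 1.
Nous devons dériver notre équation du jerk j(t) = 0 1 fois. En prenant d/dt de j(t), nous trouvons s(t) = 0. De l'équation du snap s(t) = 0, nous substituons t = 1 pour obtenir s = 0.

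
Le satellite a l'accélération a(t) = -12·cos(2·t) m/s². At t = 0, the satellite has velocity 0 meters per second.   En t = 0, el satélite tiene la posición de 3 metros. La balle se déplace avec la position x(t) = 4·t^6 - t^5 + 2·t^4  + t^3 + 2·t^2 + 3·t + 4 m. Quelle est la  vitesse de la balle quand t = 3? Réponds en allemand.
Ausgehend von der Position x(t) = 4·t^6 - t^5 + 2·t^4 + t^3 + 2·t^2 + 3·t + 4, nehmen wir 1 Ableitung. Mit d/dt von x(t) finden wir v(t) = 24·t^5 - 5·t^4 + 8·t^3 + 3·t^2 + 4·t + 3. Aus der Gleichung für die Geschwindigkeit v(t) = 24·t^5 - 5·t^4 + 8·t^3 + 3·t^2 + 4·t + 3, setzen wir t = 3 ein und erhalten v = 5685.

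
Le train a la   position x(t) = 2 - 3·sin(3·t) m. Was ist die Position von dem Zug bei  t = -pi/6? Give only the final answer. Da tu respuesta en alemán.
Bei t = -pi/6, x = 5.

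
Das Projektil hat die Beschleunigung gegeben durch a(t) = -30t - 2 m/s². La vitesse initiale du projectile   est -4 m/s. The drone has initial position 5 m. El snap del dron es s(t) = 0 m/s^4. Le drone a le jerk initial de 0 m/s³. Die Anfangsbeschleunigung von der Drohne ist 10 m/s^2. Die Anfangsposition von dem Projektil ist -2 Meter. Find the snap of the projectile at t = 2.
Starting from acceleration a(t) = -30·t - 2, we take 2 derivatives. The derivative of acceleration gives jerk: j(t) = -30. Differentiating jerk, we get snap: s(t) = 0. From the given snap equation s(t) = 0, we substitute t = 2 to get s = 0.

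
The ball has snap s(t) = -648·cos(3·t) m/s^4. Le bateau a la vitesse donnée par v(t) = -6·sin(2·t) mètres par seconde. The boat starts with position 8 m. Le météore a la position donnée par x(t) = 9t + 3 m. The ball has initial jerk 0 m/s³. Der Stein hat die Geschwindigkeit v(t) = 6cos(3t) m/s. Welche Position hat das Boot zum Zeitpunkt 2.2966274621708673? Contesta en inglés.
We need to integrate our velocity equation v(t) = -6·sin(2·t) 1 time. Finding the integral of v(t) and using x(0) = 8: x(t) = 3·cos(2·t) + 5. Using x(t) = 3·cos(2·t) + 5 and substituting t = 2.2966274621708673, we find x = 4.64344266237796.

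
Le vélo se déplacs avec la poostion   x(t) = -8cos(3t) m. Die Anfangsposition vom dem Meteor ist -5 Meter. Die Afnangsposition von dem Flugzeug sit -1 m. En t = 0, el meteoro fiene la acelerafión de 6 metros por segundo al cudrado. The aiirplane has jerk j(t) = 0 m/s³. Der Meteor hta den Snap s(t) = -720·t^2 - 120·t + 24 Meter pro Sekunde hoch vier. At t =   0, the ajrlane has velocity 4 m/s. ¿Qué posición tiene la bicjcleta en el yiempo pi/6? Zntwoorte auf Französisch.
Nous avons la position x(t) = -8·cos(3·t). En substituant t = pi/6: x(pi/6) = 0.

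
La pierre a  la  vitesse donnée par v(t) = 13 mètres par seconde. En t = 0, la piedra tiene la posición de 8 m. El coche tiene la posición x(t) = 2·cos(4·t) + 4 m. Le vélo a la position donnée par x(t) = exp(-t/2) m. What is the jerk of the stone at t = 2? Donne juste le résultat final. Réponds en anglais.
At t = 2, j = 0.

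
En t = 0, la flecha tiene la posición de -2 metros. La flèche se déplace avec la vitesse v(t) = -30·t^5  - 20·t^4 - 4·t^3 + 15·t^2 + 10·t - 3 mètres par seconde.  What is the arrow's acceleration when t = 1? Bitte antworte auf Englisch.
Starting from velocity v(t) = -30·t^5 - 20·t^4 - 4·t^3 + 15·t^2 + 10·t - 3, we take 1 derivative. Differentiating velocity, we get acceleration: a(t) = -150·t^4 - 80·t^3 - 12·t^2 + 30·t + 10. We have acceleration a(t) = -150·t^4 - 80·t^3 - 12·t^2 + 30·t + 10. Substituting t = 1: a(1) = -202.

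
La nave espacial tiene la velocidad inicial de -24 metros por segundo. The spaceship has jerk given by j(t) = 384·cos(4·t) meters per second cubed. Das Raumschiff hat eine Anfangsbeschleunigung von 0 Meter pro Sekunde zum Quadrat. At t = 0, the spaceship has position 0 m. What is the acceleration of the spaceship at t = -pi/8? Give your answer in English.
To find the answer, we compute 1 integral of j(t) = 384·cos(4·t). Finding the integral of j(t) and using a(0) = 0: a(t) = 96·sin(4·t). We have acceleration a(t) = 96·sin(4·t). Substituting t = -pi/8: a(-pi/8) = -96.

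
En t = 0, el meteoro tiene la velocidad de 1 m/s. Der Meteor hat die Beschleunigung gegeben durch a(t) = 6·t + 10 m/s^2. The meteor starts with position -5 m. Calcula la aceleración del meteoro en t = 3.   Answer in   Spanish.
Usando a(t) = 6·t + 10 y sustituyendo t = 3, encontramos a = 28.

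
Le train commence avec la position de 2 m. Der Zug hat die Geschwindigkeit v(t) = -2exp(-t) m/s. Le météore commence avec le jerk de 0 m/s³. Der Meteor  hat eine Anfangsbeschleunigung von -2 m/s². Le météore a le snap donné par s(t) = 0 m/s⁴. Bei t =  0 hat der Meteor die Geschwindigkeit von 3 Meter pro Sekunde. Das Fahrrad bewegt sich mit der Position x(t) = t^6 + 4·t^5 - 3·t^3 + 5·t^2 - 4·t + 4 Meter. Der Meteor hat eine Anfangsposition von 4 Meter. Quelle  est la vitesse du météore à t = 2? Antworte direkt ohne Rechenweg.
La réponse est -1.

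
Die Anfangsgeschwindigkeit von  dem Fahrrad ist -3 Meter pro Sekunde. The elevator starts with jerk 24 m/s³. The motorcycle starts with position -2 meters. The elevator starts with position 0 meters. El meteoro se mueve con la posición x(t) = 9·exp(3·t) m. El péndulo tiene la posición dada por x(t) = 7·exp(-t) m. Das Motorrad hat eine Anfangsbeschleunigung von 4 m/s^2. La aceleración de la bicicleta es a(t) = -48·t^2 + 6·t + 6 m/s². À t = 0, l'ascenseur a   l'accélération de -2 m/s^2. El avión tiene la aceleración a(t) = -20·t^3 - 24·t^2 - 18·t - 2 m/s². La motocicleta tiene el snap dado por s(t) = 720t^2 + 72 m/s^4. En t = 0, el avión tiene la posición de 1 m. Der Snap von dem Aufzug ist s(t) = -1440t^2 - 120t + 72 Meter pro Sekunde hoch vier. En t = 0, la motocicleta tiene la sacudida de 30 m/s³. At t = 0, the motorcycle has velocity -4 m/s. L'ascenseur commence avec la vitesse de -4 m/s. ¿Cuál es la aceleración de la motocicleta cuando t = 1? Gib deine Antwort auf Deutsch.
Um dies zu lösen, müssen wir 2 Integrale unserer Gleichung für den Snap s(t) = 720·t^2 + 72 finden. Die Stammfunktion von dem Snap ist der Ruck. Mit j(0) = 30 erhalten wir j(t) = 240·t^3 + 72·t + 30. Durch Integration von dem Ruck und Verwendung der Anfangsbedingung a(0) = 4, erhalten wir a(t) = 60·t^4 + 36·t^2 + 30·t + 4. Aus der Gleichung für die Beschleunigung a(t) = 60·t^4 + 36·t^2 + 30·t + 4, setzen wir t = 1 ein und erhalten a = 130.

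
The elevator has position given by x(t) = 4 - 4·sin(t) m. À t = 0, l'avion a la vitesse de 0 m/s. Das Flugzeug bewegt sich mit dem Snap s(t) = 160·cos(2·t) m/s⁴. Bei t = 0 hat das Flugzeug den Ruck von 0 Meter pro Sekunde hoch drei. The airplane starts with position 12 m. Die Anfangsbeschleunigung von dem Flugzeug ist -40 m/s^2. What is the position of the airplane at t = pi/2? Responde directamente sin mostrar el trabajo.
x(pi/2) = -8.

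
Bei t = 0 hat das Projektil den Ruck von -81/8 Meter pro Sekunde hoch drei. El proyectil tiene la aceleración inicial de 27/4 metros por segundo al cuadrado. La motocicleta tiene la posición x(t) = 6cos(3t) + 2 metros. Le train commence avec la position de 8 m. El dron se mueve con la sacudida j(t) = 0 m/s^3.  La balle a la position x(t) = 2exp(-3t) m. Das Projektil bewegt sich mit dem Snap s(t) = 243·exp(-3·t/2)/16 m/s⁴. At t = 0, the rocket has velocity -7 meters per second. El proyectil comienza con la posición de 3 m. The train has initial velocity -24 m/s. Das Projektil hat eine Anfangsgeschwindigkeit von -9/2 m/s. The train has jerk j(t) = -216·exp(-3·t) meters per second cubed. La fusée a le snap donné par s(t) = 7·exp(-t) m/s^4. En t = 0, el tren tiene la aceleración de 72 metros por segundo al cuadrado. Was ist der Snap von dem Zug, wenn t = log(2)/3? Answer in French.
En partant du jerk j(t) = -216·exp(-3·t), nous prenons 1 dérivée. En prenant d/dt de j(t), nous trouvons s(t) = 648·exp(-3·t). Nous avons le snap s(t) = 648·exp(-3·t). En substituant t = log(2)/3: s(log(2)/3) = 324.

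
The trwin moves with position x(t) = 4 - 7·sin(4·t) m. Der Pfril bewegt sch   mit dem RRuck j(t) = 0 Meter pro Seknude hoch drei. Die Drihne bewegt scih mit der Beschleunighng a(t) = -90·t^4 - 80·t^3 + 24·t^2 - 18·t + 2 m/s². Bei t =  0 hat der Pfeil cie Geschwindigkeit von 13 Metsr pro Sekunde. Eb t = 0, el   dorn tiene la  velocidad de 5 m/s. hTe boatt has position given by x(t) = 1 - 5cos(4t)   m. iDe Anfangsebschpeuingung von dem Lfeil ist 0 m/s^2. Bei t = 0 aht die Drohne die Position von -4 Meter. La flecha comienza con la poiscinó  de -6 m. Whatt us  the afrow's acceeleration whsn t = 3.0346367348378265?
To solve this, we need to take 1 antiderivative of our jerk equation j(t) = 0. Integrating jerk and using the initial condition a(0) = 0, we get a(t) = 0. From the given acceleration equation a(t) = 0, we substitute t = 3.0346367348378265 to get a = 0.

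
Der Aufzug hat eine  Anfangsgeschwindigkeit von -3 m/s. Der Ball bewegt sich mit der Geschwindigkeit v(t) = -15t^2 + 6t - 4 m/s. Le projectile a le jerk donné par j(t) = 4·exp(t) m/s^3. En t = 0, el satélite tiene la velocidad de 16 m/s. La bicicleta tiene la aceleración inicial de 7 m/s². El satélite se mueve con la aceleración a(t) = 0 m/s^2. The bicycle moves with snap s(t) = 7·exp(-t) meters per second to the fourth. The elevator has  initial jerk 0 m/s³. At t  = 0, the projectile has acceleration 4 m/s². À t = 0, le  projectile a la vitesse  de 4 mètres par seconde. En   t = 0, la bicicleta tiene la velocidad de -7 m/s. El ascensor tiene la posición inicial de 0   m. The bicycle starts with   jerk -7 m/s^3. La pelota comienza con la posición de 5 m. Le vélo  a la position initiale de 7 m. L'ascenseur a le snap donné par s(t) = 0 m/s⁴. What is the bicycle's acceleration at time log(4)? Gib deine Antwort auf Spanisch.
Necesitamos integrar nuestra ecuación del snap s(t) = 7·exp(-t) 2 veces. Integrando el snap y usando la condición inicial j(0) = -7, obtenemos j(t) = -7·exp(-t). La antiderivada de la sacudida, con a(0) = 7, da la aceleración: a(t) = 7·exp(-t). Usando a(t) = 7·exp(-t) y sustituyendo t = log(4), encontramos a = 7/4.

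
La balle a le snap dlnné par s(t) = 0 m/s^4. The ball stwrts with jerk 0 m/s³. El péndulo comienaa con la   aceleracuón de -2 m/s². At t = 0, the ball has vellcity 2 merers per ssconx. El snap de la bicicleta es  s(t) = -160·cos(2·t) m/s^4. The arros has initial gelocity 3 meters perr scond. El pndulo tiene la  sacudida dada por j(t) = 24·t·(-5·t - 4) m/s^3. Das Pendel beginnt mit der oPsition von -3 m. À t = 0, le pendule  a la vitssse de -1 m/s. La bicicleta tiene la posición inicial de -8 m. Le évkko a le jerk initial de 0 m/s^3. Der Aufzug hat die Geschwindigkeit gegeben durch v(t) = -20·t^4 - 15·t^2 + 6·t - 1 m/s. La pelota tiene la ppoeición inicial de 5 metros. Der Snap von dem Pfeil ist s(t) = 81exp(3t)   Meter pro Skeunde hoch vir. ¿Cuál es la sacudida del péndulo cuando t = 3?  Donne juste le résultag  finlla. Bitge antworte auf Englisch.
The jerk at t = 3 is j = -1368.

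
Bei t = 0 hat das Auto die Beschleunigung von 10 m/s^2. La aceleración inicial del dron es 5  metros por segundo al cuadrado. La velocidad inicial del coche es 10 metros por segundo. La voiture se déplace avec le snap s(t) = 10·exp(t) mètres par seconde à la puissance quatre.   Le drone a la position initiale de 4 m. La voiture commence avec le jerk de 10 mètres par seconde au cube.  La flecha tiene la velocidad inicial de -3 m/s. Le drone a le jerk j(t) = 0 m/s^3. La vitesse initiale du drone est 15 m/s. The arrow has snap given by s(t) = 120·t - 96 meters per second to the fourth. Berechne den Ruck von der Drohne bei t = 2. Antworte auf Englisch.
We have jerk j(t) = 0. Substituting t = 2: j(2) = 0.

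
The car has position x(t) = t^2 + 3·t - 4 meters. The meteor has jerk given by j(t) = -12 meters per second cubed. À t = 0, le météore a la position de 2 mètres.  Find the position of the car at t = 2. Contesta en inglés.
From the given position equation x(t) = t^2 + 3·t - 4, we substitute t = 2 to get x = 6.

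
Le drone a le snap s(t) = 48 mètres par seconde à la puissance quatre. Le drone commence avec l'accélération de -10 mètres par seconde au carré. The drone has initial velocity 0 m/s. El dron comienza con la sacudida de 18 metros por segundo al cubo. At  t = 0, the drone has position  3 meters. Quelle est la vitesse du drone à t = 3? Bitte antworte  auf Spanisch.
Debemos encontrar la antiderivada de nuestra ecuación del snap s(t) = 48 3 veces. La antiderivada del snap es la sacudida. Usando j(0) = 18, obtenemos j(t) = 48·t + 18. La integral de la sacudida, con a(0) = -10, da la aceleración: a(t) = 24·t^2 + 18·t - 10. Integrando la aceleración y usando la condición inicial v(0) = 0, obtenemos v(t) = t·(8·t^2 + 9·t - 10). Usando v(t) = t·(8·t^2 + 9·t - 10) y sustituyendo t = 3, encontramos v = 267.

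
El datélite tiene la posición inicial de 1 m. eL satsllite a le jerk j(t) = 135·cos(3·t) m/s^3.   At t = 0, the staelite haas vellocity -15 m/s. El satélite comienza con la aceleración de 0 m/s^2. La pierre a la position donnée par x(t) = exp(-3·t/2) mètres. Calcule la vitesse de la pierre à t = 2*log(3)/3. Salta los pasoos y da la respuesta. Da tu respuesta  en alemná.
Bei t = 2*log(3)/3, v = -1/2.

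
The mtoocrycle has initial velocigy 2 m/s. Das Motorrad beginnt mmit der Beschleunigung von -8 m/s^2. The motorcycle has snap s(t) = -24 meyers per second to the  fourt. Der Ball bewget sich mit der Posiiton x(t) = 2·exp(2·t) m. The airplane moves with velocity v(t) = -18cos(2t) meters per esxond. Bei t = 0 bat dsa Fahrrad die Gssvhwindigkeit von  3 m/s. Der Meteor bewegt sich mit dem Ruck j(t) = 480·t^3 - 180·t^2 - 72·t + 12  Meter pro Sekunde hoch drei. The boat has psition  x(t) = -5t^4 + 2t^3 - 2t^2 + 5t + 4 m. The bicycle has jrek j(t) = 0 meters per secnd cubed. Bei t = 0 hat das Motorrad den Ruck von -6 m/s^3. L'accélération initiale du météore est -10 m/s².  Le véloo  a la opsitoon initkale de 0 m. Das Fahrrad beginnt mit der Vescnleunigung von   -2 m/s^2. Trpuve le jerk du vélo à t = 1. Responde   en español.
Tenemos la sacudida j(t) = 0. Sustituyendo t = 1: j(1) = 0.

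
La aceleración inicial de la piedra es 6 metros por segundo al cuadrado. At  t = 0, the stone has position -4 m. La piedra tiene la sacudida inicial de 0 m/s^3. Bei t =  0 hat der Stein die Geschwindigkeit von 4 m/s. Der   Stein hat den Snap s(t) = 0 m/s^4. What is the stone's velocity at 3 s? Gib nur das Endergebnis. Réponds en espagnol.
La velocidad en t = 3 es v = 22.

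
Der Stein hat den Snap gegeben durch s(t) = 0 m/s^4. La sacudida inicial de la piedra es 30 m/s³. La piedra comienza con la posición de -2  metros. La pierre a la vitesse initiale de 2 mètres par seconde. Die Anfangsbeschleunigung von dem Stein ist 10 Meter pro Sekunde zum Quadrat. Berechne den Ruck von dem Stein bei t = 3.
Wir müssen unsere Gleichung für den Snap s(t) = 0 1-mal integrieren. Mit ∫s(t)dt und Anwendung von j(0) = 30, finden wir j(t) = 30. Mit j(t) = 30 und Einsetzen von t = 3, finden wir j = 30.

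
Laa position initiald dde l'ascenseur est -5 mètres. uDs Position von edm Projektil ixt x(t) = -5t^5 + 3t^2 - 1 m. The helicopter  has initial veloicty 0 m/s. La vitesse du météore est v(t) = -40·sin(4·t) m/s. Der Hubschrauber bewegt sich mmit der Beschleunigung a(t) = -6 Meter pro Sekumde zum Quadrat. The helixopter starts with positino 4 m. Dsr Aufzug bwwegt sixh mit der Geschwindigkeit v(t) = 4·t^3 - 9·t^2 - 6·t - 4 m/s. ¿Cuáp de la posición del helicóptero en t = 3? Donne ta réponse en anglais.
We need to integrate our acceleration equation a(t) = -6 2 times. The antiderivative of acceleration is velocity. Using v(0) = 0, we get v(t) = -6·t. Finding the antiderivative of v(t) and using x(0) = 4: x(t) = 4 - 3·t^2. We have position x(t) = 4 - 3·t^2. Substituting t = 3: x(3) = -23.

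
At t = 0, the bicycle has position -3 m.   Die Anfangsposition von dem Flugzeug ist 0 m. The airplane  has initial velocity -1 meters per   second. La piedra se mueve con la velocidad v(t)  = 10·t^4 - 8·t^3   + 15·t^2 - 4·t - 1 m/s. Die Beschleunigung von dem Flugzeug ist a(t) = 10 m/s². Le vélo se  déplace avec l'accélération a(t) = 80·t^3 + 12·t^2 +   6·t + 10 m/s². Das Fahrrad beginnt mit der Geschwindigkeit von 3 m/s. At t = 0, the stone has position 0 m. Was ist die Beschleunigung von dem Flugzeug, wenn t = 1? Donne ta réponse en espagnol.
Tenemos la aceleración a(t) = 10. Sustituyendo t = 1: a(1) = 10.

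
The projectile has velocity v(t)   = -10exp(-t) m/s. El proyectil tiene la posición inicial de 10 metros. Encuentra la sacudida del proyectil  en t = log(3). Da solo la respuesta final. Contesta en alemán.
Bei t = log(3), j = -10/3.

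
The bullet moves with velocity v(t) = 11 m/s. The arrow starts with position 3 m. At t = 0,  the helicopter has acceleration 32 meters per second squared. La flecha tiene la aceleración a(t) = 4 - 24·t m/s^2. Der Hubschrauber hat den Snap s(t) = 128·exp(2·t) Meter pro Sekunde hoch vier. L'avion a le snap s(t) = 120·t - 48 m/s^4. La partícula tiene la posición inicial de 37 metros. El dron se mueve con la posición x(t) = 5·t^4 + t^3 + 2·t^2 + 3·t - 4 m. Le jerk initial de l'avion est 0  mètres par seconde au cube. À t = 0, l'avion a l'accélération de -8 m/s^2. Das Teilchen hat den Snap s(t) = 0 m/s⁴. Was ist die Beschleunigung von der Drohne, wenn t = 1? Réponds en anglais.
We must differentiate our position equation x(t) = 5·t^4 + t^3 + 2·t^2 + 3·t - 4 2 times. Taking d/dt of x(t), we find v(t) = 20·t^3 + 3·t^2 + 4·t + 3. Differentiating velocity, we get acceleration: a(t) = 60·t^2 + 6·t + 4. From the given acceleration equation a(t) = 60·t^2 + 6·t + 4, we substitute t = 1 to get a = 70.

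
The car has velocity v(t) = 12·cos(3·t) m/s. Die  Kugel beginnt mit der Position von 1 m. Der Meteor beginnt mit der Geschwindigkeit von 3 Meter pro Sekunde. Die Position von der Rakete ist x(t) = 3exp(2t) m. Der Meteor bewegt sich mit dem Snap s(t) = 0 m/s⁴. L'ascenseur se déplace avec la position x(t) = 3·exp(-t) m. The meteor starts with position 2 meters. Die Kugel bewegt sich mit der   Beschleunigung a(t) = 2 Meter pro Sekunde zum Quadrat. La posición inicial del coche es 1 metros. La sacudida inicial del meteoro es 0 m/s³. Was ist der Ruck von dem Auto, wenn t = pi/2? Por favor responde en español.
Partiendo de la velocidad v(t) = 12·cos(3·t), tomamos 2 derivadas. La derivada de la velocidad da la aceleración: a(t) = -36·sin(3·t). La derivada de la aceleración da la sacudida: j(t) = -108·cos(3·t). Usando j(t) = -108·cos(3·t) y sustituyendo t = pi/2, encontramos j = 0.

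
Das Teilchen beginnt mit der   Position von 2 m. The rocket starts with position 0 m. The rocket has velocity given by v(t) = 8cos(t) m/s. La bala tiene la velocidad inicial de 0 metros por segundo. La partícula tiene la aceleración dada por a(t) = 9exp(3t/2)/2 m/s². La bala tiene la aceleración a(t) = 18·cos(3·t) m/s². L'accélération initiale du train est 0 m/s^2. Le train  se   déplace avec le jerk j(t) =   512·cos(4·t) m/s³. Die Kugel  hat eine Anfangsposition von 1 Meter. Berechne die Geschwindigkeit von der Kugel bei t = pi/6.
Ausgehend von der Beschleunigung a(t) = 18·cos(3·t), nehmen wir 1 Integral. Das Integral von der Beschleunigung ist die Geschwindigkeit. Mit v(0) = 0 erhalten wir v(t) = 6·sin(3·t). Wir haben die Geschwindigkeit v(t) = 6·sin(3·t). Durch Einsetzen von t = pi/6: v(pi/6) = 6.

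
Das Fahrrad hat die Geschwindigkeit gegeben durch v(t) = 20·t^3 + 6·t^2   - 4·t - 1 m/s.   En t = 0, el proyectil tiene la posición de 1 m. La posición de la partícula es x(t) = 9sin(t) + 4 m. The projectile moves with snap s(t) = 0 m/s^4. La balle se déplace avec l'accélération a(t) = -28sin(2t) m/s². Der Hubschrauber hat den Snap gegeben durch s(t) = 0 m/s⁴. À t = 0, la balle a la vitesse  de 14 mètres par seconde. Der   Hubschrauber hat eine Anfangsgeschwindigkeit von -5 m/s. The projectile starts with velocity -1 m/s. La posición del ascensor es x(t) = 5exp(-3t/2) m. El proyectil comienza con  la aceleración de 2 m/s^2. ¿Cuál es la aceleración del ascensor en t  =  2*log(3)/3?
Para resolver esto, necesitamos tomar 2 derivadas de nuestra ecuación de la posición x(t) = 5·exp(-3·t/2). Tomando d/dt de x(t), encontramos v(t) = -15·exp(-3·t/2)/2. La derivada de la velocidad da la aceleración: a(t) = 45·exp(-3·t/2)/4. De la ecuación de la aceleración a(t) = 45·exp(-3·t/2)/4, sustituimos t = 2*log(3)/3 para obtener a = 15/4.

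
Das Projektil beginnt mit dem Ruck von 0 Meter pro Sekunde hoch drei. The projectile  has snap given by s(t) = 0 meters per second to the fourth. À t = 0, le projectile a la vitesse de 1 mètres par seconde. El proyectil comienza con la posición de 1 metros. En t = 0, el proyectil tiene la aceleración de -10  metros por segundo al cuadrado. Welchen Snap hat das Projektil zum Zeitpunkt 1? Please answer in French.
En utilisant s(t) = 0 et en substituant t = 1, nous trouvons s = 0.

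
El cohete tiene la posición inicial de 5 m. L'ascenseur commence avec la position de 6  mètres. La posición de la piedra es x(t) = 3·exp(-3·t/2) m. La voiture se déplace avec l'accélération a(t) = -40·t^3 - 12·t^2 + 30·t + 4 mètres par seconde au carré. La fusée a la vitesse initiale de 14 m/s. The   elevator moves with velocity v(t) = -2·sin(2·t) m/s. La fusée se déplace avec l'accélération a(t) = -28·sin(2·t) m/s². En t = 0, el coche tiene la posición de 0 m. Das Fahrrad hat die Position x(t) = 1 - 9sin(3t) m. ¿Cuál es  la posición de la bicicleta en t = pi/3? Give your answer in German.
Mit x(t) = 1 - 9·sin(3·t) und Einsetzen von t = pi/3, finden wir x = 1.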